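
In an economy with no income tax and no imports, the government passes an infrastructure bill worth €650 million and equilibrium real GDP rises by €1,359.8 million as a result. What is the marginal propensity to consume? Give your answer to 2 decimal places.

0.52

Implied spending multiplier k = ΔY/ΔG = 1,359.8/650 = 2.092.
Since k = 1/(1 − MPC), MPC = 1 − 1/k = 1 − ΔG/ΔY = 1 − 650/1,359.8 ≈ 0.52.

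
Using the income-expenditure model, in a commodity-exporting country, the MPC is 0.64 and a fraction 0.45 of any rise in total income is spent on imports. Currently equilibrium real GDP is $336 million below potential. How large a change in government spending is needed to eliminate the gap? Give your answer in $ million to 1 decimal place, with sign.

+$272.2 million

Spending multiplier = 1/(1 − c + m) = 1/(1 − 0.64 + 0.45) = 1/0.81 ≈ 1.235.
Need ΔY = +$336 million, so ΔG = ΔY/k = (+$336 million) × 0.81 ≈ +$272.2 million.
The government should increase government spending by $272.2 million.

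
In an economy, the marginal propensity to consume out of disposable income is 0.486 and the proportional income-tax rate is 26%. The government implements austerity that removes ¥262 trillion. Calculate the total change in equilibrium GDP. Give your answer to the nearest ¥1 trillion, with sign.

−¥409 trillion

Spending multiplier = 1/(1 − c(1−t)) = 1/(1 − 0.486×0.74) = 1/0.64036 ≈ 1.562.
ΔY = k × ΔG = (−¥262 trillion) / 0.64036 ≈ −¥409 trillion.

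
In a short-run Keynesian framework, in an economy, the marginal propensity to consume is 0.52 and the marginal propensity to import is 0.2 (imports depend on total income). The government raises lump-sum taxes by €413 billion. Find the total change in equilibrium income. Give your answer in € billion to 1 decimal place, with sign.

−€315.8 billion

A lump-sum tax change of +€413 billion shifts disposable income by −€413 billion; first-round consumption changes by −c × ΔT = −0.52 × (+€413 billion) = −€214.76 billion.
Expenditure multiplier = 1/(1 − c + m) = 1/(1 − 0.52 + 0.2) = 1/0.68 ≈ 1.471.
The tax multiplier is −c × k ≈ −0.765, so ΔY = k × (−c·ΔT) = (−€214.76 billion) / 0.68 ≈ −€315.8 billion.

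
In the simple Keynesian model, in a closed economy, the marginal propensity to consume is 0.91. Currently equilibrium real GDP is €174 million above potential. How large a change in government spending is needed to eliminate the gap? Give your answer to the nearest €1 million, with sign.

Spending multiplier = 1/(1 − MPC) = 1/(1 − 0.91) = 1/0.09 ≈ 11.111.
Need ΔY = −€174 million, so ΔG = ΔY/k = (−€174 million) × 0.09 ≈ −€16 million.
The government should cut government spending by €16 million.

−€16 million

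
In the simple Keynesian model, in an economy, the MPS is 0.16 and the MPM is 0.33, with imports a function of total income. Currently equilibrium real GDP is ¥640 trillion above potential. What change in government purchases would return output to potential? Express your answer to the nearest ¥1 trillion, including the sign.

−¥314 trillion

MPC = 1 − MPS = 1 − 0.16 = 0.84.
Spending multiplier = 1/(1 − c + m) = 1/(1 − 0.84 + 0.33) = 1/0.49 ≈ 2.041.
Need ΔY = −¥640 trillion, so ΔG = ΔY/k = (−¥640 trillion) × 0.49 ≈ −¥314 trillion.
The government should cut government purchases by ¥314 trillion.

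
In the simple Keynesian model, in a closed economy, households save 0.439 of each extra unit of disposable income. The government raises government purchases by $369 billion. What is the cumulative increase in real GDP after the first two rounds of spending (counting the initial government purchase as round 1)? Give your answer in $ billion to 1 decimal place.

MPC = 1 − MPS = 1 − 0.439 = 0.561.
Round 1 adds ΔG = $369 billion; each later round is MPC = 0.561 times the previous.
After 2 rounds: 369 + 207.009 = ΔG·(1 − c^2)/(1 − c) = 369 × (1 − 0.314721)/0.439 ≈ $576 billion.

$576.0 billion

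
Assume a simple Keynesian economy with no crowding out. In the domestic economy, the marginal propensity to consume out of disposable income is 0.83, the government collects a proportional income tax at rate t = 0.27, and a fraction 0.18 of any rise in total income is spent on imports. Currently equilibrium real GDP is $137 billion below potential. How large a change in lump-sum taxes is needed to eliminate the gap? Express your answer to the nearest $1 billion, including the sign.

Spending multiplier = 1/(1 − c(1−t) + m) = 1/(1 − 0.83×0.73 + 0.18) = 1/0.5741 ≈ 1.742.
Tax multiplier = −c·k = −0.83/0.5741 ≈ −1.446. Need ΔY = +$137 billion, so ΔT = ΔY/(−c·k) = −(+$137 billion) × 0.5741 / 0.83 ≈ −$95 billion.
The government should cut lump-sum taxes by $95 billion.

−$95 billion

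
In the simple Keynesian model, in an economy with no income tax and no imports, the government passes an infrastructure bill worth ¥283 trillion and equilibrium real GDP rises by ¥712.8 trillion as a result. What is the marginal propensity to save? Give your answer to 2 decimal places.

Implied spending multiplier k = ΔY/ΔG = 712.8/283 ≈ 2.5187.
Since k = 1/(1 − MPC), MPC = 1 − 1/k = 1 − ΔG/ΔY = 1 − 283/712.8 ≈ 0.60.
MPS = 1 − MPC = 0.40.

0.40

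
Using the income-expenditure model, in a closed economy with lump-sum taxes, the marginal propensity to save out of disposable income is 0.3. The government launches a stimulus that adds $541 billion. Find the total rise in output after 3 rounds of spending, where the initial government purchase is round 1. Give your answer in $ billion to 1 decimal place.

$1,184.8 billion

MPC = 1 − MPS = 1 − 0.3 = 0.7.
Round 1 adds ΔG = $541 billion; each later round is MPC = 0.7 times the previous.
After 3 rounds: 541 + 378.7 + 265.09 = ΔG·(1 − c^3)/(1 − c) = 541 × (1 − 0.343)/0.3 ≈ $1,184.8 billion.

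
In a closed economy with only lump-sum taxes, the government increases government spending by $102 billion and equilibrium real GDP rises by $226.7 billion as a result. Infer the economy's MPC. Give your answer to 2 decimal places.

Implied spending multiplier k = ΔY/ΔG = 226.7/102 ≈ 2.2225.
Since k = 1/(1 − MPC), MPC = 1 − 1/k = 1 − ΔG/ΔY = 1 − 102/226.7 ≈ 0.55.

0.55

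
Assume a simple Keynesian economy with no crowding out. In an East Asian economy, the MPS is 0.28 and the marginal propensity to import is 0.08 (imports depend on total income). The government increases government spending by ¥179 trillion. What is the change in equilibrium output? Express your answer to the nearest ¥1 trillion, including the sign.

+¥497 trillion

MPC = 1 − MPS = 1 − 0.28 = 0.72.
Government-spending multiplier = 1/(1 − c + m) = 1/(1 − 0.72 + 0.08) = 1/0.36 ≈ 2.778.
ΔY = k × ΔG = (+¥179 trillion) / 0.36 ≈ +¥497 trillion.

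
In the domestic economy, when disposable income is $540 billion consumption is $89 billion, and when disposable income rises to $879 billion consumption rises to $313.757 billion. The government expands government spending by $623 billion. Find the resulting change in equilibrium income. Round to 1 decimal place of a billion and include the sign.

MPC = ΔC/ΔYd = (313.757 − 89)/(879 − 540) = 224.757/339 = 0.663.
Spending multiplier = 1/(1 − MPC) = 1/(1 − 0.663) = 1/0.337 ≈ 2.967.
ΔY = k × ΔG = (+$623 billion) / 0.337 ≈ +$1,848.7 billion.

+$1,848.7 billion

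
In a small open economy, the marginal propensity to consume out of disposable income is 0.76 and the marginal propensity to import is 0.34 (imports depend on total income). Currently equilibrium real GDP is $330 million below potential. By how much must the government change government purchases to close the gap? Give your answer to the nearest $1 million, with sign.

Spending multiplier = 1/(1 − c + m) = 1/(1 − 0.76 + 0.34) = 1/0.58 ≈ 1.724.
Need ΔY = +$330 million, so ΔG = ΔY/k = (+$330 million) × 0.58 ≈ +$191 million.
The government should increase government purchases by $191 million.

+$191 million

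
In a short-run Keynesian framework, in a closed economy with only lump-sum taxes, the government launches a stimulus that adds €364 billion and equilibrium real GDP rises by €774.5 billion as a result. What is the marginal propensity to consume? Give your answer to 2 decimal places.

0.53

Implied spending multiplier k = ΔY/ΔG = 774.5/364 ≈ 2.1277.
Since k = 1/(1 − MPC), MPC = 1 − 1/k = 1 − ΔG/ΔY = 1 − 364/774.5 ≈ 0.53.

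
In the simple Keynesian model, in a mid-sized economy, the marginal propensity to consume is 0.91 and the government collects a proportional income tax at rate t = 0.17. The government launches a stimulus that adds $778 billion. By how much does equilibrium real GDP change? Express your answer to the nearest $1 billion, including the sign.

+$3,179 billion

Government-spending multiplier = 1/(1 − c(1−t)) = 1/(1 − 0.91×0.83) = 1/0.2447 ≈ 4.087.
ΔY = k × ΔG = (+$778 billion) / 0.2447 ≈ +$3,179 billion.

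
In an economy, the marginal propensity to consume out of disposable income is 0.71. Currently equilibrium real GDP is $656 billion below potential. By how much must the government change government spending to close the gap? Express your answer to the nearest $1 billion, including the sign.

Spending multiplier = 1/(1 − MPC) = 1/(1 − 0.71) = 1/0.29 ≈ 3.448.
Need ΔY = +$656 billion, so ΔG = ΔY/k = (+$656 billion) × 0.29 ≈ +$190 billion.
The government should increase government spending by $190 billion.

+$190 billion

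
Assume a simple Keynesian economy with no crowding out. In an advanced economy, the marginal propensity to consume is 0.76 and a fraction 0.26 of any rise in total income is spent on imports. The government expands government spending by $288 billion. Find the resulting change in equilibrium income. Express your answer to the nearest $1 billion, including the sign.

Spending multiplier = 1/(1 − c + m) = 1/(1 − 0.76 + 0.26) = 1/0.5 = 2.
ΔY = k × ΔG = (+$288 billion) / 0.5 = +$576 billion.

+$576 billion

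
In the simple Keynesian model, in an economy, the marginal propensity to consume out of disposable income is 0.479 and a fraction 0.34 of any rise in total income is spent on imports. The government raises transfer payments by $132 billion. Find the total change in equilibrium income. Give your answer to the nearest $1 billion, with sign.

The transfer change shifts disposable income by +$132 billion, so first-round consumption changes by c·ΔTR = 0.479 × (+$132 billion) = +$63.228 billion.
Expenditure multiplier = 1/(1 − c + m) = 1/(1 − 0.479 + 0.34) = 1/0.861 ≈ 1.161.
The transfer multiplier is c × k ≈ 0.556, so ΔY = k × (c·ΔTR) = (+$63.228 billion) / 0.861 ≈ +$73 billion.

+$73 billion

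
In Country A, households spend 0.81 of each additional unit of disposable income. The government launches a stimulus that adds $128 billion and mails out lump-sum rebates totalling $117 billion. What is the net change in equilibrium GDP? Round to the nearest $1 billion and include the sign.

+$1,172 billion

Expenditure multiplier = 1/(1 − MPC) = 1/(1 − 0.81) = 1/0.19 ≈ 5.263.
ΔG contributes k·ΔG = (+$128 billion) / 0.19 ≈ +$673.7 billion.
ΔT of −$117 billion changes first-round spending by −c·ΔT = +$94.77 billion, contributing k·(−c·ΔT) = (+$94.77 billion) / 0.19 ≈ +$498.8 billion.
Net ΔY = k(ΔG − c·ΔT) = (+$222.77 billion) / 0.19 ≈ +$1,172 billion.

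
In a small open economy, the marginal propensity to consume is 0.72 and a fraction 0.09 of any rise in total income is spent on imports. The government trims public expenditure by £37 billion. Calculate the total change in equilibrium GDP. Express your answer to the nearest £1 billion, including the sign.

Spending multiplier = 1/(1 − c + m) = 1/(1 − 0.72 + 0.09) = 1/0.37 ≈ 2.703.
ΔY = k × ΔG = (−£37 billion) / 0.37 = −£100 billion.

−£100 billion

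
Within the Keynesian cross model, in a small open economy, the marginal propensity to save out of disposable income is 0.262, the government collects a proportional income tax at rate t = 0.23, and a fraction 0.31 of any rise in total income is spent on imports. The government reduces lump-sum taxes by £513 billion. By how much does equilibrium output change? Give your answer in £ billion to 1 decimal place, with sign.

+£510.4 billion

MPC = 1 − MPS = 1 − 0.262 = 0.738.
A lump-sum tax change of −£513 billion shifts disposable income by +£513 billion; first-round consumption changes by −c × ΔT = −0.738 × (−£513 billion) = +£378.594 billion.
Expenditure multiplier = 1/(1 − c(1−t) + m) = 1/(1 − 0.738×0.77 + 0.31) = 1/0.74174 ≈ 1.348.
The tax multiplier is −c × k ≈ −0.995, so ΔY = k × (−c·ΔT) = (+£378.594 billion) / 0.74174 ≈ +£510.4 billion.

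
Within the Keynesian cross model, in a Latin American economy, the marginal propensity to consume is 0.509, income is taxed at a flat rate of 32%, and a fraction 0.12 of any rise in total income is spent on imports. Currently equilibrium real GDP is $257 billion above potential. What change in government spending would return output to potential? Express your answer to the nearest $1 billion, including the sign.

−$199 billion

Spending multiplier = 1/(1 − c(1−t) + m) = 1/(1 − 0.509×0.68 + 0.12) = 1/0.77388 ≈ 1.292.
Need ΔY = −$257 billion, so ΔG = ΔY/k = (−$257 billion) × 0.77388 ≈ −$199 billion.
The government should cut government spending by $199 billion.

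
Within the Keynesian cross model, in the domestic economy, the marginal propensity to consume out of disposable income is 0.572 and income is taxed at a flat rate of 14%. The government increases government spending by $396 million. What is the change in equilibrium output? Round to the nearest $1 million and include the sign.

+$779 million

Spending multiplier = 1/(1 − c(1−t)) = 1/(1 − 0.572×0.86) = 1/0.50808 ≈ 1.968.
ΔY = k × ΔG = (+$396 million) / 0.50808 ≈ +$779 million.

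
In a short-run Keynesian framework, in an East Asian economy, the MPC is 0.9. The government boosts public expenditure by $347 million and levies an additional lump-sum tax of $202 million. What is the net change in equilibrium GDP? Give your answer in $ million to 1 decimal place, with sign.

Expenditure multiplier = 1/(1 − MPC) = 1/(1 − 0.9) = 1/0.1 = 10.
ΔG contributes k·ΔG = (+$347 million) / 0.1 = +$3,470 million.
ΔT of +$202 million changes first-round spending by −c·ΔT = −$181.8 million, contributing k·(−c·ΔT) = (−$181.8 million) / 0.1 = −$1,818 million.
Net ΔY = k(ΔG − c·ΔT) = (+$165.2 million) / 0.1 = +$1,652 million.

+$1,652.0 million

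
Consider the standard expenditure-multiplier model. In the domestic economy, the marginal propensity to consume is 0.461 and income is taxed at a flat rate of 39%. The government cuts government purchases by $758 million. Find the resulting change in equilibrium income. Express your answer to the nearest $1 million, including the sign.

Spending multiplier = 1/(1 − c(1−t)) = 1/(1 − 0.461×0.61) = 1/0.71879 ≈ 1.391.
ΔY = k × ΔG = (−$758 million) / 0.71879 ≈ −$1,055 million.

−$1,055 million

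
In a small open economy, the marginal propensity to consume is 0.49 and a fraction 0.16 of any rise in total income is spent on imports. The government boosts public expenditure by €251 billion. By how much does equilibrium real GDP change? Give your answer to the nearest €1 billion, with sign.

Government-spending multiplier = 1/(1 − c + m) = 1/(1 − 0.49 + 0.16) = 1/0.67 ≈ 1.493.
ΔY = k × ΔG = (+€251 billion) / 0.67 ≈ +€375 billion.

+€375 billion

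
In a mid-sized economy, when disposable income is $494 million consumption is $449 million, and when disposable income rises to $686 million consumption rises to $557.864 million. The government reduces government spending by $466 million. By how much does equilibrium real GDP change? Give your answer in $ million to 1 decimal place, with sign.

MPC = ΔC/ΔYd = (557.864 − 449)/(686 − 494) = 108.864/192 = 0.567.
Expenditure multiplier = 1/(1 − MPC) = 1/(1 − 0.567) = 1/0.433 ≈ 2.309.
ΔY = k × ΔG = (−$466 million) / 0.433 ≈ −$1,076.2 million.

−$1,076.2 million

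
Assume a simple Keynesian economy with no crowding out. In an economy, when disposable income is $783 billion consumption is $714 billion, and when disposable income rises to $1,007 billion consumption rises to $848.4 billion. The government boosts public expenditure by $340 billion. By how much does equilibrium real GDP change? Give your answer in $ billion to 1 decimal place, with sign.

MPC = ΔC/ΔYd = (848.4 − 714)/(1,007 − 783) = 134.4/224 = 0.6.
Government-spending multiplier = 1/(1 − MPC) = 1/(1 − 0.6) = 1/0.4 = 2.5.
ΔY = k × ΔG = (+$340 billion) / 0.4 = +$850 billion.

+$850.0 billion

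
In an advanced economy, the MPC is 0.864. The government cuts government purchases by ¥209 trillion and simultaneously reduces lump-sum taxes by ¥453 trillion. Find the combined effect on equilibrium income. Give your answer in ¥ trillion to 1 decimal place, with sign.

Expenditure multiplier = 1/(1 − MPC) = 1/(1 − 0.864) = 1/0.136 ≈ 7.353.
ΔG contributes k·ΔG = (−¥209 trillion) / 0.136 ≈ −¥1,536.8 trillion.
ΔT of −¥453 trillion changes first-round spending by −c·ΔT = +¥391.392 trillion, contributing k·(−c·ΔT) = (+¥391.392 trillion) / 0.136 ≈ +¥2,877.9 trillion.
Net ΔY = k(ΔG − c·ΔT) = (+¥182.392 trillion) / 0.136 ≈ +¥1,341.1 trillion.

+¥1,341.1 trillion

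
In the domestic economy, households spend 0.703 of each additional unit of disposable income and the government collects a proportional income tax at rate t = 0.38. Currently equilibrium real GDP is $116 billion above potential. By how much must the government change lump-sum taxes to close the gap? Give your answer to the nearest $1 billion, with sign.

+$93 billion

Spending multiplier = 1/(1 − c(1−t)) = 1/(1 − 0.703×0.62) = 1/0.56414 ≈ 1.773.
Tax multiplier = −c·k = −0.703/0.56414 ≈ −1.246. Need ΔY = −$116 billion, so ΔT = ΔY/(−c·k) = −(−$116 billion) × 0.56414 / 0.703 ≈ +$93 billion.
The government should raise lump-sum taxes by $93 billion.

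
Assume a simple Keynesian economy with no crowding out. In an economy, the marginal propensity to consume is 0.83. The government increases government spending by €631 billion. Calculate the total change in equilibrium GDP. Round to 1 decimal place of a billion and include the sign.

Expenditure multiplier = 1/(1 − MPC) = 1/(1 − 0.83) = 1/0.17 ≈ 5.882.
ΔY = k × ΔG = (+€631 billion) / 0.17 ≈ +€3,711.8 billion.

+€3,711.8 billion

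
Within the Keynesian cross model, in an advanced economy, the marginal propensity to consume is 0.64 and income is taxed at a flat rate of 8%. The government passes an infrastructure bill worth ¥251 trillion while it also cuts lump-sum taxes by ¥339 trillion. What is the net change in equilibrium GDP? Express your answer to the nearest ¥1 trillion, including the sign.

+¥1,138 trillion

Expenditure multiplier = 1/(1 − c(1−t)) = 1/(1 − 0.64×0.92) = 1/0.4112 ≈ 2.432.
ΔG contributes k·ΔG = (+¥251 trillion) / 0.4112 ≈ +¥610.4 trillion.
ΔT of −¥339 trillion changes first-round spending by −c·ΔT = +¥216.96 trillion, contributing k·(−c·ΔT) = (+¥216.96 trillion) / 0.4112 ≈ +¥527.6 trillion.
Net ΔY = k(ΔG − c·ΔT) = (+¥467.96 trillion) / 0.4112 ≈ +¥1,138 trillion.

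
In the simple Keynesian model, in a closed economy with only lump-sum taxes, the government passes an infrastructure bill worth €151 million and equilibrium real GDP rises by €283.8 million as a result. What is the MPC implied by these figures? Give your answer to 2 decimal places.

0.47

Implied spending multiplier k = ΔY/ΔG = 283.8/151 ≈ 1.8795.
Since k = 1/(1 − MPC), MPC = 1 − 1/k = 1 − ΔG/ΔY = 1 − 151/283.8 ≈ 0.47.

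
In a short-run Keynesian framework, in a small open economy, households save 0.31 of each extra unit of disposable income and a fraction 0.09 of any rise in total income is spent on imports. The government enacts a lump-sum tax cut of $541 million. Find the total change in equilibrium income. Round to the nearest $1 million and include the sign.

+$933 million

MPC = 1 − MPS = 1 − 0.31 = 0.69.
A lump-sum tax change of −$541 million shifts disposable income by +$541 million; first-round consumption changes by −c × ΔT = −0.69 × (−$541 million) = +$373.29 million.
Expenditure multiplier = 1/(1 − c + m) = 1/(1 − 0.69 + 0.09) = 1/0.4 = 2.5.
The tax multiplier is −c × k = −1.725, so ΔY = k × (−c·ΔT) = (+$373.29 million) / 0.4 ≈ +$933 million.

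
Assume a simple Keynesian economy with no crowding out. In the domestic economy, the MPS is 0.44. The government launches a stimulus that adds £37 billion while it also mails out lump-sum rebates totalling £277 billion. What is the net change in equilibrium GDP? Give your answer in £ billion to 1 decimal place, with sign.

MPC = 1 − MPS = 1 − 0.44 = 0.56.
Expenditure multiplier = 1/(1 − MPC) = 1/(1 − 0.56) = 1/0.44 ≈ 2.273.
ΔG contributes k·ΔG = (+£37 billion) / 0.44 ≈ +£84.1 billion.
ΔT of −£277 billion changes first-round spending by −c·ΔT = +£155.12 billion, contributing k·(−c·ΔT) = (+£155.12 billion) / 0.44 ≈ +£352.5 billion.
Net ΔY = k(ΔG − c·ΔT) = (+£192.12 billion) / 0.44 ≈ +£436.6 billion.

+£436.6 billion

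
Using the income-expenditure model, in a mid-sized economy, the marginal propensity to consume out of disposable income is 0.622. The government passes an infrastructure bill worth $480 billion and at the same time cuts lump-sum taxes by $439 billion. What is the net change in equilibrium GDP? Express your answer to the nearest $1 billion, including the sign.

Expenditure multiplier = 1/(1 − MPC) = 1/(1 − 0.622) = 1/0.378 ≈ 2.646.
ΔG contributes k·ΔG = (+$480 billion) / 0.378 ≈ +$1,269.8 billion.
ΔT of −$439 billion changes first-round spending by −c·ΔT = +$273.058 billion, contributing k·(−c·ΔT) = (+$273.058 billion) / 0.378 ≈ +$722.4 billion.
Net ΔY = k(ΔG − c·ΔT) = (+$753.058 billion) / 0.378 ≈ +$1,992 billion.

+$1,992 billion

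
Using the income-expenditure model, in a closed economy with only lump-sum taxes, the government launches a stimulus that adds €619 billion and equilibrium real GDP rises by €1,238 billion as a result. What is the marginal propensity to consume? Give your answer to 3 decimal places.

Implied spending multiplier k = ΔY/ΔG = 1,238/619 = 2.
Since k = 1/(1 − MPC), MPC = 1 − 1/k = 1 − ΔG/ΔY = 1 − 619/1,238 = 0.500.

0.500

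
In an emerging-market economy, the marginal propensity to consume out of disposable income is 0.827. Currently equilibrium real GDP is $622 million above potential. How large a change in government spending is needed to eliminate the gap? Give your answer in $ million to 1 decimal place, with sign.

−$107.6 million

Spending multiplier = 1/(1 − MPC) = 1/(1 − 0.827) = 1/0.173 ≈ 5.78.
Need ΔY = −$622 million, so ΔG = ΔY/k = (−$622 million) × 0.173 ≈ −$107.6 million.
The government should cut government spending by $107.6 million.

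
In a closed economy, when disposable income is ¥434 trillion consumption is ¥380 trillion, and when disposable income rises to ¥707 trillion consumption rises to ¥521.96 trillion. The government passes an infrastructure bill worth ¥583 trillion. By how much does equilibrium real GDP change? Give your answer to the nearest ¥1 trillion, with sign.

+¥1,215 trillion

MPC = ΔC/ΔYd = (521.96 − 380)/(707 − 434) = 141.96/273 = 0.52.
Expenditure multiplier = 1/(1 − MPC) = 1/(1 − 0.52) = 1/0.48 ≈ 2.083.
ΔY = k × ΔG = (+¥583 trillion) / 0.48 ≈ +¥1,215 trillion.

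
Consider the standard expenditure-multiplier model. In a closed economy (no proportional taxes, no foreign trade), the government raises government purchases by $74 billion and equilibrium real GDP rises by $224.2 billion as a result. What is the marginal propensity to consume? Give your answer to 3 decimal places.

0.670

Implied spending multiplier k = ΔY/ΔG = 224.2/74 ≈ 3.0297.
Since k = 1/(1 − MPC), MPC = 1 − 1/k = 1 − ΔG/ΔY = 1 − 74/224.2 ≈ 0.670.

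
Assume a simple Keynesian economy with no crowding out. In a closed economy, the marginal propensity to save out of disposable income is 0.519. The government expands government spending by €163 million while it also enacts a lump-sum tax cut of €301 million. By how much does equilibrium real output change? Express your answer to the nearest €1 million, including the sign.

+€593 million

MPC = 1 − MPS = 1 − 0.519 = 0.481.
Expenditure multiplier = 1/(1 − MPC) = 1/(1 − 0.481) = 1/0.519 ≈ 1.927.
ΔG contributes k·ΔG = (+€163 million) / 0.519 ≈ +€314.1 million.
ΔT of −€301 million changes first-round spending by −c·ΔT = +€144.781 million, contributing k·(−c·ΔT) = (+€144.781 million) / 0.519 ≈ +€279 million.
Net ΔY = k(ΔG − c·ΔT) = (+€307.781 million) / 0.519 ≈ +€593 million.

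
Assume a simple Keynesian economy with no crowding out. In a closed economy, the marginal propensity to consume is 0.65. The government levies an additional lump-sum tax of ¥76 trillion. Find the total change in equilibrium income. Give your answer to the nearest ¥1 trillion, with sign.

A lump-sum tax change of +¥76 trillion shifts disposable income by −¥76 trillion; first-round consumption changes by −c × ΔT = −0.65 × (+¥76 trillion) = −¥49.4 trillion.
Expenditure multiplier = 1/(1 − MPC) = 1/(1 − 0.65) = 1/0.35 ≈ 2.857.
The tax multiplier is −c × k ≈ −1.857, so ΔY = k × (−c·ΔT) = (−¥49.4 trillion) / 0.35 ≈ −¥141 trillion.

−¥141 trillion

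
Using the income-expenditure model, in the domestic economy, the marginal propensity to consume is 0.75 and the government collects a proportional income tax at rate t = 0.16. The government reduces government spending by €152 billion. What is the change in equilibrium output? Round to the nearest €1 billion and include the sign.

Government-spending multiplier = 1/(1 − c(1−t)) = 1/(1 − 0.75×0.84) = 1/0.37 ≈ 2.703.
ΔY = k × ΔG = (−€152 billion) / 0.37 ≈ −€411 billion.

−€411 billion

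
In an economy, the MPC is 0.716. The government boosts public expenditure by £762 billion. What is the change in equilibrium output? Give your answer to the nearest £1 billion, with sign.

Government-spending multiplier = 1/(1 − MPC) = 1/(1 − 0.716) = 1/0.284 ≈ 3.521.
ΔY = k × ΔG = (+£762 billion) / 0.284 ≈ +£2,683 billion.

+£2,683 billion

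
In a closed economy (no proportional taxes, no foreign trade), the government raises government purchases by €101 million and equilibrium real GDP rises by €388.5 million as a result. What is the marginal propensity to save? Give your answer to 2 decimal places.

0.26

Implied spending multiplier k = ΔY/ΔG = 388.5/101 ≈ 3.8465.
Since k = 1/(1 − MPC), MPC = 1 − 1/k = 1 − ΔG/ΔY = 1 − 101/388.5 ≈ 0.74.
MPS = 1 − MPC = 0.26.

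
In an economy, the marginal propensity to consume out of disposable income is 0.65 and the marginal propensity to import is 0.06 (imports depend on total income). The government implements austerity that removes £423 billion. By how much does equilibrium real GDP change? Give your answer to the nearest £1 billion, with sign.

−£1,032 billion

Expenditure multiplier = 1/(1 − c + m) = 1/(1 − 0.65 + 0.06) = 1/0.41 ≈ 2.439.
ΔY = k × ΔG = (−£423 billion) / 0.41 ≈ −£1,032 billion.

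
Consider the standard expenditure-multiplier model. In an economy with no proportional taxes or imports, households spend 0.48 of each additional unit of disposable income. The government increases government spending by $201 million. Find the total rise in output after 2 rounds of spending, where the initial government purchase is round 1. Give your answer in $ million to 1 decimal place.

Round 1 adds ΔG = $201 million; each later round is MPC = 0.48 times the previous.
After 2 rounds: 201 + 96.48 = ΔG·(1 − c^2)/(1 − c) = 201 × (1 − 0.2304)/0.52 ≈ $297.5 million.

$297.5 million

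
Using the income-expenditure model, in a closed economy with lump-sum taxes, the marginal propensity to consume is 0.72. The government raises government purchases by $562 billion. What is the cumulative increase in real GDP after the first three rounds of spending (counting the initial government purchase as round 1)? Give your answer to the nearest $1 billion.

$1,258 billion

Round 1 adds ΔG = $562 billion; each later round is MPC = 0.72 times the previous.
After 3 rounds: 562 + 404.64 + 291.3408 = ΔG·(1 − c^3)/(1 − c) = 562 × (1 − 0.373248)/0.28 ≈ $1,258 billion.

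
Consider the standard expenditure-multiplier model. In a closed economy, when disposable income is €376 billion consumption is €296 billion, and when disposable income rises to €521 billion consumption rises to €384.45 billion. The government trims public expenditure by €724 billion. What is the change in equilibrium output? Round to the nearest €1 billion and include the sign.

−€1,856 billion

MPC = ΔC/ΔYd = (384.45 − 296)/(521 − 376) = 88.45/145 = 0.61.
Spending multiplier = 1/(1 − MPC) = 1/(1 − 0.61) = 1/0.39 ≈ 2.564.
ΔY = k × ΔG = (−€724 billion) / 0.39 ≈ −€1,856 billion.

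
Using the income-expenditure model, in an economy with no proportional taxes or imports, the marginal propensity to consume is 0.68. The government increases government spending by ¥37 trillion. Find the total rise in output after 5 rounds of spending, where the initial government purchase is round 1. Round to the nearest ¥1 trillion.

¥99 trillion

Round 1 adds ΔG = ¥37 trillion; each later round is MPC = 0.68 times the previous.
After 5 rounds: 37 + 25.16 + 17.1088 + 11.633984 + 7.91110912 = ΔG·(1 − c^5)/(1 − c) = 37 × (1 − 0.1453933568)/0.32 ≈ ¥99 trillion.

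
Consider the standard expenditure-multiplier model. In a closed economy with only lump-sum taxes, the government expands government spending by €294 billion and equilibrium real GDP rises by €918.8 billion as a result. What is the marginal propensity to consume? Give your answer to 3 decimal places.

Implied spending multiplier k = ΔY/ΔG = 918.8/294 ≈ 3.1252.
Since k = 1/(1 − MPC), MPC = 1 − 1/k = 1 − ΔG/ΔY = 1 − 294/918.8 ≈ 0.680.

0.680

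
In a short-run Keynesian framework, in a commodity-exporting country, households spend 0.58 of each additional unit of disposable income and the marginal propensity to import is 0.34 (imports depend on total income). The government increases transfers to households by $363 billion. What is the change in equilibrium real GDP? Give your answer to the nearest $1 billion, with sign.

The transfer change shifts disposable income by +$363 billion, so first-round consumption changes by c·ΔTR = 0.58 × (+$363 billion) = +$210.54 billion.
Expenditure multiplier = 1/(1 − c + m) = 1/(1 − 0.58 + 0.34) = 1/0.76 ≈ 1.316.
The transfer multiplier is c × k ≈ 0.763, so ΔY = k × (c·ΔTR) = (+$210.54 billion) / 0.76 ≈ +$277 billion.

+$277 billion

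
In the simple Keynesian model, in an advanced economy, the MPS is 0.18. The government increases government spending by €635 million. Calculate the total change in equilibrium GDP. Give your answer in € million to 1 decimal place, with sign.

MPC = 1 − MPS = 1 − 0.18 = 0.82.
Expenditure multiplier = 1/(1 − MPC) = 1/(1 − 0.82) = 1/0.18 ≈ 5.556.
ΔY = k × ΔG = (+€635 million) / 0.18 ≈ +€3,527.8 million.

+€3,527.8 million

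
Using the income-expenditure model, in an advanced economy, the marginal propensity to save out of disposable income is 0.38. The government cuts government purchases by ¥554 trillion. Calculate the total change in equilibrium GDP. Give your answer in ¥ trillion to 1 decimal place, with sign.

MPC = 1 − MPS = 1 − 0.38 = 0.62.
Government-spending multiplier = 1/(1 − MPC) = 1/(1 − 0.62) = 1/0.38 ≈ 2.632.
ΔY = k × ΔG = (−¥554 trillion) / 0.38 ≈ −¥1,457.9 trillion.

−¥1,457.9 trillion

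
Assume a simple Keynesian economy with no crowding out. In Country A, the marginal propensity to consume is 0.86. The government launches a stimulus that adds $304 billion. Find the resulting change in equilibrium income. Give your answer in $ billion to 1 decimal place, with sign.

Spending multiplier = 1/(1 − MPC) = 1/(1 − 0.86) = 1/0.14 ≈ 7.143.
ΔY = k × ΔG = (+$304 billion) / 0.14 ≈ +$2,171.4 billion.

+$2,171.4 billion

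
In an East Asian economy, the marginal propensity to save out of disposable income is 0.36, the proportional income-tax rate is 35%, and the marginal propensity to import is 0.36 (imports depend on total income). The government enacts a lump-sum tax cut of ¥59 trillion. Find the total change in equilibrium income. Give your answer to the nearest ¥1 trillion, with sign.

+¥40 trillion

MPC = 1 − MPS = 1 − 0.36 = 0.64.
A lump-sum tax change of −¥59 trillion shifts disposable income by +¥59 trillion; first-round consumption changes by −c × ΔT = −0.64 × (−¥59 trillion) = +¥37.76 trillion.
Expenditure multiplier = 1/(1 − c(1−t) + m) = 1/(1 − 0.64×0.65 + 0.36) = 1/0.944 ≈ 1.059.
The tax multiplier is −c × k ≈ −0.678, so ΔY = k × (−c·ΔT) = (+¥37.76 trillion) / 0.944 = +¥40 trillion.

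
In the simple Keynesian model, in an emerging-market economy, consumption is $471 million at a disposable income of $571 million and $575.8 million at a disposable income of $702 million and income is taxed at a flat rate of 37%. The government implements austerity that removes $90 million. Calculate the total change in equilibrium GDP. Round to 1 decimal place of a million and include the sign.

−$181.5 million

MPC = ΔC/ΔYd = (575.8 − 471)/(702 − 571) = 104.8/131 = 0.8.
Government-spending multiplier = 1/(1 − c(1−t)) = 1/(1 − 0.8×0.63) = 1/0.496 ≈ 2.016.
ΔY = k × ΔG = (−$90 million) / 0.496 ≈ −$181.5 million.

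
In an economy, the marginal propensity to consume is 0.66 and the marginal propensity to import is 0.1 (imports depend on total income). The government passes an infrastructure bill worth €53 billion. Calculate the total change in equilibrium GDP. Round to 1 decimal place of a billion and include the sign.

Government-spending multiplier = 1/(1 − c + m) = 1/(1 − 0.66 + 0.1) = 1/0.44 ≈ 2.273.
ΔY = k × ΔG = (+€53 billion) / 0.44 ≈ +€120.5 billion.

+€120.5 billion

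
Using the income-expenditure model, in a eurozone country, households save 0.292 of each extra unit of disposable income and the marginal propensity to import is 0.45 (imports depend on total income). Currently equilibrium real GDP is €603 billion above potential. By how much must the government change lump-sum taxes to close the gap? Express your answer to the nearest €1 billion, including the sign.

MPC = 1 − MPS = 1 − 0.292 = 0.708.
Spending multiplier = 1/(1 − c + m) = 1/(1 − 0.708 + 0.45) = 1/0.742 ≈ 1.348.
Tax multiplier = −c·k = −0.708/0.742 ≈ −0.954. Need ΔY = −€603 billion, so ΔT = ΔY/(−c·k) = −(−€603 billion) × 0.742 / 0.708 ≈ +€632 billion.
The government should raise lump-sum taxes by €632 billion.

+€632 billion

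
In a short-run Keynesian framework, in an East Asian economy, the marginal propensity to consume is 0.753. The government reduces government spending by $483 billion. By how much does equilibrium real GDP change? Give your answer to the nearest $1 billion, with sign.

Spending multiplier = 1/(1 − MPC) = 1/(1 − 0.753) = 1/0.247 ≈ 4.049.
ΔY = k × ΔG = (−$483 billion) / 0.247 ≈ −$1,955 billion.

−$1,955 billion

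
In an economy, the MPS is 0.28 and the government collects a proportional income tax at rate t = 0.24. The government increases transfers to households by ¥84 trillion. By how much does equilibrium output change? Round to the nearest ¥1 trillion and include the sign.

MPC = 1 − MPS = 1 − 0.28 = 0.72.
The transfer change shifts disposable income by +¥84 trillion, so first-round consumption changes by c·ΔTR = 0.72 × (+¥84 trillion) = +¥60.48 trillion.
Expenditure multiplier = 1/(1 − c(1−t)) = 1/(1 − 0.72×0.76) = 1/0.4528 ≈ 2.208.
The transfer multiplier is c × k ≈ 1.59, so ΔY = k × (c·ΔTR) = (+¥60.48 trillion) / 0.4528 ≈ +¥134 trillion.

+¥134 trillion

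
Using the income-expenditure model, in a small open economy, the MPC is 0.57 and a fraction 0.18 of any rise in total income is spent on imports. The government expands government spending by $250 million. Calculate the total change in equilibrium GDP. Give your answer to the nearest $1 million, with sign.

Expenditure multiplier = 1/(1 − c + m) = 1/(1 − 0.57 + 0.18) = 1/0.61 ≈ 1.639.
ΔY = k × ΔG = (+$250 million) / 0.61 ≈ +$410 million.

+$410 million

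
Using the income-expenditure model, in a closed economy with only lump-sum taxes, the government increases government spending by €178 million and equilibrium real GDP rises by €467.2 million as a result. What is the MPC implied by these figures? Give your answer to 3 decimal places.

0.619

Implied spending multiplier k = ΔY/ΔG = 467.2/178 ≈ 2.6247.
Since k = 1/(1 − MPC), MPC = 1 − 1/k = 1 − ΔG/ΔY = 1 − 178/467.2 ≈ 0.619.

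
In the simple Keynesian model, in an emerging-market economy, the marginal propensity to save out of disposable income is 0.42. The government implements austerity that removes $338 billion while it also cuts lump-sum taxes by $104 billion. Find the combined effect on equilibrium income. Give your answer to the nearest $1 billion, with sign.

MPC = 1 − MPS = 1 − 0.42 = 0.58.
Expenditure multiplier = 1/(1 − MPC) = 1/(1 − 0.58) = 1/0.42 ≈ 2.381.
ΔG contributes k·ΔG = (−$338 billion) / 0.42 ≈ −$804.8 billion.
ΔT of −$104 billion changes first-round spending by −c·ΔT = +$60.32 billion, contributing k·(−c·ΔT) = (+$60.32 billion) / 0.42 ≈ +$143.6 billion.
Net ΔY = k(ΔG − c·ΔT) = (−$277.68 billion) / 0.42 ≈ −$661 billion.

−$661 billion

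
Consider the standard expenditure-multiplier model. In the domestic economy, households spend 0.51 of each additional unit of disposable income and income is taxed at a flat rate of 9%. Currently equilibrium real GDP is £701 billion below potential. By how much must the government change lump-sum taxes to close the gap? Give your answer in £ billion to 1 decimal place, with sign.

Spending multiplier = 1/(1 − c(1−t)) = 1/(1 − 0.51×0.91) = 1/0.5359 ≈ 1.866.
Tax multiplier = −c·k = −0.51/0.5359 ≈ −0.952. Need ΔY = +£701 billion, so ΔT = ΔY/(−c·k) = −(+£701 billion) × 0.5359 / 0.51 ≈ −£736.6 billion.
The government should cut lump-sum taxes by £736.6 billion.

−£736.6 billion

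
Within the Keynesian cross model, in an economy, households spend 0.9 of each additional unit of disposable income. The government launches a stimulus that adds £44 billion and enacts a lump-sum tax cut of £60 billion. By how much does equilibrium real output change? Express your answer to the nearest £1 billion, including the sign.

Expenditure multiplier = 1/(1 − MPC) = 1/(1 − 0.9) = 1/0.1 = 10.
ΔG contributes k·ΔG = (+£44 billion) / 0.1 = +£440 billion.
ΔT of −£60 billion changes first-round spending by −c·ΔT = +£54 billion, contributing k·(−c·ΔT) = (+£54 billion) / 0.1 = +£540 billion.
Net ΔY = k(ΔG − c·ΔT) = (+£98 billion) / 0.1 = +£980 billion.

+£980 billion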